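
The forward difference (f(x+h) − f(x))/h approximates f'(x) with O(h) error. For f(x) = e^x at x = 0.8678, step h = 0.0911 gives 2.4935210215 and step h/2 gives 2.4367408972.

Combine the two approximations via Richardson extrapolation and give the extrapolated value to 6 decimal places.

Order 1 gives 2^r = 2 and 2^r − 1 = 1.
2^1 × A(h/2) = 4.8734817944; minus A(h) gives 2.3799607729.
Divide by 2^1 − 1 = 1.
(2 × 2.4367408972 − 2.4935210215)/(2 − 1) = 2.3799607729
Gap between inputs: 5.678e-02; correction applied: −0.0567801243.

2.379961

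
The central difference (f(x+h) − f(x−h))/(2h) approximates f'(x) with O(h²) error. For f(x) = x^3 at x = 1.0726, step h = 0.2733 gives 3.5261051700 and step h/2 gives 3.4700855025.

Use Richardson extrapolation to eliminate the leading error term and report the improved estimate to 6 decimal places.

The method has order 2: 2^2 = 4.
Top: 4(3.4700855025) − (3.5261051700) = 10.3542368400
Extrapolated: 10.3542368400 / 3 = 3.4514122800

3.451412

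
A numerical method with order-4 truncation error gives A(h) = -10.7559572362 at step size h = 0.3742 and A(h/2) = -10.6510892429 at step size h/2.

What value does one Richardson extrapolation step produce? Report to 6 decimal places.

Error is O(h^4); halving h shrinks it by 2^4 = 16.
16 × (-10.6510892429) = -170.4174278864; (-170.4174278864) − (-10.7559572362) = -159.6614706502
Denominator 16 − 1 = 15.
So the Richardson estimate is -10.6440980433.

-10.644098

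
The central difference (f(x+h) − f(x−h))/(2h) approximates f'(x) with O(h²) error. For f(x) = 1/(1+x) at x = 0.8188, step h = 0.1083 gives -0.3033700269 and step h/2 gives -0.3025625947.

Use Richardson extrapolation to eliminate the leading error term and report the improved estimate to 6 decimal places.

r = 2, so 2^r = 4.
Numerator 4 × A(h/2) − A(h) = 4 × (-0.3025625947) − (-0.3033700269) = -0.9068803519
(-0.9068803519) ÷ 3 = -0.3022934506

-0.302293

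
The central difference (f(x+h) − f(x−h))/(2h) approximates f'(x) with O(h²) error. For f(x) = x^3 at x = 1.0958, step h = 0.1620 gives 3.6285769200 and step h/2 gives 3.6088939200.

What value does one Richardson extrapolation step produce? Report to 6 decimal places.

Error is O(h^2); halving h shrinks it by 2^2 = 4.
4·3.6088939200 = 14.4355756800; 14.4355756800 − 3.6285769200 = 10.8069987600
R = 10.8069987600/3 = 3.6023329200
Correction |R − A(h/2)| = 6.561e-03; gap |A(h/2) − A(h)| = 1.968e-02.

3.602333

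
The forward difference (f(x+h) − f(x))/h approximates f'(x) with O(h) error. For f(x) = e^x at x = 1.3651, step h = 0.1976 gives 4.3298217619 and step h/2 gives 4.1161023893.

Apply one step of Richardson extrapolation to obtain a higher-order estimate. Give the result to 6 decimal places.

3.902383

Method order is 1; weight 2^1 = 2.
2×4.1161023893 − 4.3298217619 = 3.9023830167
Denominator 2 − 1 = 1.
Result: 3.9023830167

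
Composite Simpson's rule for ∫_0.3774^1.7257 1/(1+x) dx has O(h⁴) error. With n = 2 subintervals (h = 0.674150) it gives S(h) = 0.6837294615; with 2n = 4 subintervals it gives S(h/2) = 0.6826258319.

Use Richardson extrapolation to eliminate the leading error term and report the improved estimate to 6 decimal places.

0.682552

The method has order 4: 2^4 = 16.
2^4×A(h/2) = 10.9220133104; minus A(h) gives 10.2382838489.
Divide by 2^4 − 1 = 15.
Extrapolated: 10.2382838489 / 15 = 0.6825522566
Shift from A(h/2): −0.0000735753.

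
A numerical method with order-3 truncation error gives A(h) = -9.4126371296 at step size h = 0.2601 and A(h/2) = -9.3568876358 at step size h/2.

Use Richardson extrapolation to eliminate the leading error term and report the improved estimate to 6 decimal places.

-9.348923

The method has order 3: 2^3 = 8.
Numerator 8*A(h/2) − A(h) = 8*(-9.3568876358) − (-9.4126371296) = -65.4424639568
Divide by 2^3 − 1 = 7.
R = (-65.4424639568)/7 = -9.3489234224
Correction |R − A(h/2)| = 7.964e-03; gap |A(h/2) − A(h)| = 5.575e-02.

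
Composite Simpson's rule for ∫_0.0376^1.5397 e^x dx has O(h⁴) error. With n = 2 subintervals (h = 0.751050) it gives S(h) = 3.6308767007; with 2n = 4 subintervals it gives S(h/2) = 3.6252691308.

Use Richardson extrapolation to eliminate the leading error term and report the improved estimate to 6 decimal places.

3.624895

Method order is 4; weight 2^4 = 16.
16·3.6252691308 − 3.6308767007 = 54.3734293921
Denominator 16 − 1 = 15.
R = 54.3734293921/15 = 3.6248952928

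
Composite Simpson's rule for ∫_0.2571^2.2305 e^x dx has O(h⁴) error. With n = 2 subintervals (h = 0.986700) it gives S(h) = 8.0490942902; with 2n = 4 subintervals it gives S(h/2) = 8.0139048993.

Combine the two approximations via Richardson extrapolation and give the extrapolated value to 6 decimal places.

r = 4: numerator weight 16, denominator 15.
16×8.0139048993 = 128.2224783888; 128.2224783888 − 8.0490942902 = 120.1733840986
120.1733840986 ÷ 15 = 8.0115589399
Correction |R − A(h/2)| = 2.346e-03; gap |A(h/2) − A(h)| = 3.519e-02.

8.011559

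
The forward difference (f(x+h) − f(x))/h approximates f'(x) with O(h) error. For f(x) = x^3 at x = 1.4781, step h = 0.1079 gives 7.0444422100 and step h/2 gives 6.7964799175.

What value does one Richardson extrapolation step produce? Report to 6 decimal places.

r = 1, so 2^r = 2.
Difference of the inputs: 6.7964799175 − 7.0444422100 = -0.2479622925
Divide by 2^1 − 1 = 1: (-0.2479622925)/1 = -0.2479622925
R = A(h/2) + (A(h/2) − A(h))/1 = 6.7964799175 − 0.2479622925 = 6.5485176250
Correction |R − A(h/2)| = 2.480e-01; gap |A(h/2) − A(h)| = 2.480e-01.

6.548518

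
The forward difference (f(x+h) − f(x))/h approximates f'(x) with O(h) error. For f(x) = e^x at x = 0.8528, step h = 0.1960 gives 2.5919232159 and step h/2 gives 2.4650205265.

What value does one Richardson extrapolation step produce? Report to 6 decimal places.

2.338118

r = 1, so 2^r = 2.
Difference of the inputs: 2.4650205265 − 2.5919232159 = -0.1269026894
Correction (A(h/2) − A(h))/(2 − 1) = (-0.1269026894)/1 = -0.1269026894
R = 2.4650205265 − 0.1269026894 = 2.3381178371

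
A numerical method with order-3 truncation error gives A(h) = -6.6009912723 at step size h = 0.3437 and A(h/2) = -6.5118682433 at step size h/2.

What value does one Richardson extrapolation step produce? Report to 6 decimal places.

Leading term ∝ h^3; use weight 8 = 2^3.
8·(-6.5118682433) = -52.0949459464; subtract (-6.6009912723) → -45.4939546741
(-45.4939546741) ÷ 7 = -6.4991363820
Correction |R − A(h/2)| = 1.273e-02; gap |A(h/2) − A(h)| = 8.912e-02.

-6.499136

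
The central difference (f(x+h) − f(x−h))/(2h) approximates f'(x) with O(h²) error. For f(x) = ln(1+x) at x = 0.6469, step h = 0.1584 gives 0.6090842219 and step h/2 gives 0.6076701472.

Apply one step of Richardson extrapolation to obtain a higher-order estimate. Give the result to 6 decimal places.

r = 2, so 2^r = 4.
4·0.6076701472 = 2.4306805888; 2.4306805888 − 0.6090842219 = 1.8215963669
1.8215963669 ÷ 3 = 0.6071987890
Shift from A(h/2): −0.0004713582.

0.607199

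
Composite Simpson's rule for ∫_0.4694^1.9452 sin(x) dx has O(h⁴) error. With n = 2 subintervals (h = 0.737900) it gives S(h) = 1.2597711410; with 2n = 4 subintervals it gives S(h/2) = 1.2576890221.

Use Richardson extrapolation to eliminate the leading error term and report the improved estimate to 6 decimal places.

Method order is 4; weight 2^4 = 16.
Top: 16(1.2576890221) − (1.2597711410) = 18.8632532126
18.8632532126 ÷ 15 = 1.2575502142

1.257550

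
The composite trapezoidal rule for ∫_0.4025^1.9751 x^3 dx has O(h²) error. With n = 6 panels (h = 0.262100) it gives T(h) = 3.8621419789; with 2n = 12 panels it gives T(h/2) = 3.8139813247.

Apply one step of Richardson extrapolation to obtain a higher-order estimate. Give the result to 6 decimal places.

3.797928

r = 2, so 2^r = 4.
Top: 4(3.8139813247) − (3.8621419789) = 11.3937833199
Denominator 4 − 1 = 3.
Extrapolated: 11.3937833199 / 3 = 3.7979277733
Correction |R − A(h/2)| = 1.605e-02; gap |A(h/2) − A(h)| = 4.816e-02.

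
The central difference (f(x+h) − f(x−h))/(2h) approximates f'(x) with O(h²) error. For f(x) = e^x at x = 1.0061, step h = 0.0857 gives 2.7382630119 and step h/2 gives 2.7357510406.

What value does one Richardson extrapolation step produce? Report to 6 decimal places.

Leading term ∝ h^2; use weight 4 = 2^2.
4·2.7357510406 = 10.9430041624; 10.9430041624 − 2.7382630119 = 8.2047411505
Extrapolated: 8.2047411505 / 3 = 2.7349137168
Shift from A(h/2): −0.0008373238.

2.734914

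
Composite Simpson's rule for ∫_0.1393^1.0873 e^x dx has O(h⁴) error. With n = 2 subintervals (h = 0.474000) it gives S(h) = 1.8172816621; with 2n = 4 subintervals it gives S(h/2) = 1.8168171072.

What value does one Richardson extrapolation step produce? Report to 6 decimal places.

1.816786

r = 4: numerator weight 16, denominator 15.
A(h/2) − A(h) = 1.8168171072 − 1.8172816621 = -0.0004645549
Correction (A(h/2) − A(h))/(16 − 1) = (-0.0004645549)/15 = -0.0000309703
R = A(h/2) + (A(h/2) − A(h))/15 = 1.8168171072 − 0.0000309703 = 1.8167861369
Shift from A(h/2): −0.0000309703.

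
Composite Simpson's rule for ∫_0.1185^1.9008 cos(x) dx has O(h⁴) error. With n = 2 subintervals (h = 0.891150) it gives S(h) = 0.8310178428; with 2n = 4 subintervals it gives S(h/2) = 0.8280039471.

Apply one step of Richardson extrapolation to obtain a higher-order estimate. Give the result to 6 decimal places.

The method has order 4: 2^4 = 16.
16·0.8280039471 = 13.2480631536; 13.2480631536 − 0.8310178428 = 12.4170453108
R = 12.4170453108/15 = 0.8278030207

0.827803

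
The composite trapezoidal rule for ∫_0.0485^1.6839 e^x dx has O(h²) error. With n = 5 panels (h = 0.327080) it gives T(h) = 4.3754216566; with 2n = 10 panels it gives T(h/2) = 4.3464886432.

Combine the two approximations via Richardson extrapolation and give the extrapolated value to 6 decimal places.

4.336844

Order 2 gives 2^r = 4 and 2^r − 1 = 3.
Weighted: 17.3859545728 − 4.3754216566 = 13.0105329162
R = 13.0105329162/3 = 4.3368443054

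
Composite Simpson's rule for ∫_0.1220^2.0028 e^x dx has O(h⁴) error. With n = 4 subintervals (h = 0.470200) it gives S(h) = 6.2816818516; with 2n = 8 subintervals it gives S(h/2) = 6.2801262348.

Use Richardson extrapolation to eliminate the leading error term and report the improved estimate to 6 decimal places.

6.280023

Order 4 gives 2^r = 16 and 2^r − 1 = 15.
16×6.2801262348 = 100.4820197568; subtract 6.2816818516 → 94.2003379052
Denominator 16 − 1 = 15.
Result: 6.2800225270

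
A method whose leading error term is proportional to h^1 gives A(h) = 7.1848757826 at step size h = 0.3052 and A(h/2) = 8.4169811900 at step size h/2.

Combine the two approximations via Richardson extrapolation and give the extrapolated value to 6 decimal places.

9.649087

r = 1, so 2^r = 2.
2·8.4169811900 − 7.1848757826 = 9.6490865974
Divide by 2^1 − 1 = 1.
R = 9.6490865974/1 = 9.6490865974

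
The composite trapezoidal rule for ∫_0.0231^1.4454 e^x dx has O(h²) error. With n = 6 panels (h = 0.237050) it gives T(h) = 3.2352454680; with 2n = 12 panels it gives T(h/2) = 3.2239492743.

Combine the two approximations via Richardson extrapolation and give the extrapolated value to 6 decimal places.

3.220184

r = 2: numerator weight 4, denominator 3.
4·3.2239492743 = 12.8957970972; subtract 3.2352454680 → 9.6605516292
9.6605516292 ÷ 3 = 3.2201838764
Shift from A(h/2): −0.0037653979.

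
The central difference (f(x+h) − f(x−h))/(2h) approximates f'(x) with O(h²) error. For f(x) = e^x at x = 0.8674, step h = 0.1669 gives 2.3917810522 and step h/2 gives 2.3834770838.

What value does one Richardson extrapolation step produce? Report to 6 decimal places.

r = 2, so 2^r = 4.
2^2 × A(h/2) = 9.5339083352; minus A(h) gives 7.1421272830.
Denominator 4 − 1 = 3.
R = 7.1421272830/3 = 2.3807090943

2.380709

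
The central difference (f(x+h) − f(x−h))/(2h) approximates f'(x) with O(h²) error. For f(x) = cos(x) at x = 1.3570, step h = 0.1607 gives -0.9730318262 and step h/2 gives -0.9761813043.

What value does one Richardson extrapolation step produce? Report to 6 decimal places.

-0.977231

The method has order 2: 2^2 = 4.
2^2·A(h/2) = -3.9047252172; minus A(h) gives -2.9316933910.
(4·(-0.9761813043) − (-0.9730318262))/(4 − 1) = -0.9772311303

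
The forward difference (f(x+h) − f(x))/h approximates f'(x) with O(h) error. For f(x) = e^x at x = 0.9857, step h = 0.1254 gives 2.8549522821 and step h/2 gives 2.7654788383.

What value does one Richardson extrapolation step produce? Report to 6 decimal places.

2.676005

Leading term ∝ h^1; use weight 2 = 2^1.
Weighted: 5.5309576766 − 2.8549522821 = 2.6760053945
Divide by 2^1 − 1 = 1.
Extrapolated: 2.6760053945 / 1 = 2.6760053945
Gap between inputs: 8.947e-02; correction applied: −0.0894734438.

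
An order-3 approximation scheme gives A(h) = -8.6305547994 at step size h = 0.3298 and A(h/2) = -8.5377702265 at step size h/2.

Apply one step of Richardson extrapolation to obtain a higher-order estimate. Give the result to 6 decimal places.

-8.524515

r = 3, so 2^r = 8.
A(h/2) − A(h) = -8.5377702265 − (-8.6305547994) = 0.0927845729
Correction (A(h/2) − A(h))/(8 − 1) = 0.0927845729/7 = 0.0132549390
R = -8.5377702265 + 0.0132549390 = -8.5245152875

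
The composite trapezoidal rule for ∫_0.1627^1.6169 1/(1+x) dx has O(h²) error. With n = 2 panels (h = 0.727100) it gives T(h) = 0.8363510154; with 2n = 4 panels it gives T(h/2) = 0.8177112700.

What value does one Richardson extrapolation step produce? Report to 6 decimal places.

r = 2: numerator weight 4, denominator 3.
4*0.8177112700 − 0.8363510154 = 2.4344940646
Divide by 2^2 − 1 = 3.
Result: 0.8114980215

0.811498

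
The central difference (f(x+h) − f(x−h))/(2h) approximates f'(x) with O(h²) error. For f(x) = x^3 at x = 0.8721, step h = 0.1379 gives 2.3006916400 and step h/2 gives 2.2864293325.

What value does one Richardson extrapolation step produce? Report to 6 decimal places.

Method order is 2; weight 2^2 = 4.
4×2.2864293325 = 9.1457173300; subtract 2.3006916400 → 6.8450256900
Divide by 2^2 − 1 = 3.
Extrapolated: 6.8450256900 / 3 = 2.2816752300
Correction |R − A(h/2)| = 4.754e-03; gap |A(h/2) − A(h)| = 1.426e-02.

2.281675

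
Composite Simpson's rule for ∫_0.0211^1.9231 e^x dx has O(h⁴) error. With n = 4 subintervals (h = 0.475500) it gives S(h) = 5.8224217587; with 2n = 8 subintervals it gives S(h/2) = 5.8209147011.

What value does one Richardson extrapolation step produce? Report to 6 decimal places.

The method has order 4: 2^4 = 16.
Numerator 16×A(h/2) − A(h) = 16×5.8209147011 − 5.8224217587 = 87.3122134589
R = 87.3122134589/15 = 5.8208142306

5.820814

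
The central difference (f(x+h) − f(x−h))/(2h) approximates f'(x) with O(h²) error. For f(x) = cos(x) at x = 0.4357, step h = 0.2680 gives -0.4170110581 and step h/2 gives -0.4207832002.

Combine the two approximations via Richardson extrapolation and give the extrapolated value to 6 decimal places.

-0.422041

The method has order 2: 2^2 = 4.
4*(-0.4207832002) = -1.6831328008; subtract (-0.4170110581) → -1.2661217427
(-1.2661217427) ÷ 3 = -0.4220405809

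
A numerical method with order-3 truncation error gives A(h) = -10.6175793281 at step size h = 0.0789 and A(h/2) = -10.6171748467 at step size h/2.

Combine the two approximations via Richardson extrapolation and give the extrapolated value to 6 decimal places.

Error is O(h^3); halving h shrinks it by 2^3 = 8.
Weighted: (-84.9373987736) − (-10.6175793281) = -74.3198194455
R = (-74.3198194455)/7 = -10.6171170636

-10.617117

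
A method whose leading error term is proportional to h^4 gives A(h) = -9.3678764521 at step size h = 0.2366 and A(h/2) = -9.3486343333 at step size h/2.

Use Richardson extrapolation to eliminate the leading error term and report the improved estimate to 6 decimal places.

The method has order 4: 2^4 = 16.
16 × (-9.3486343333) − (-9.3678764521) = -140.2102728807
Denominator 16 − 1 = 15.
(16 × (-9.3486343333) − (-9.3678764521))/(16 − 1) = -9.3473515254
Shift from A(h/2): +0.0012828079.

-9.347352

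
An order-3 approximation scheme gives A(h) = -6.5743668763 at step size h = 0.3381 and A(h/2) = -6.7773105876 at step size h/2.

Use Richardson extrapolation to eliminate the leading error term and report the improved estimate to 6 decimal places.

-6.806303

The method has order 3: 2^3 = 8.
8×(-6.7773105876) = -54.2184847008; (-54.2184847008) − (-6.5743668763) = -47.6441178245
(8×(-6.7773105876) − (-6.5743668763))/(8 − 1) = -6.8063025464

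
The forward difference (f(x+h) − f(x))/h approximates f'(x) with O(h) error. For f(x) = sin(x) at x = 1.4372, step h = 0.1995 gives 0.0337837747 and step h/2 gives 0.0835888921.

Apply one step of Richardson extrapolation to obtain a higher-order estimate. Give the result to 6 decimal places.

0.133394

r = 1, so 2^r = 2.
2·0.0835888921 = 0.1671777842; 0.1671777842 − 0.0337837747 = 0.1333940095
(2·0.0835888921 − 0.0337837747)/(2 − 1) = 0.1333940095
Gap between inputs: 4.981e-02; correction applied: +0.0498051174.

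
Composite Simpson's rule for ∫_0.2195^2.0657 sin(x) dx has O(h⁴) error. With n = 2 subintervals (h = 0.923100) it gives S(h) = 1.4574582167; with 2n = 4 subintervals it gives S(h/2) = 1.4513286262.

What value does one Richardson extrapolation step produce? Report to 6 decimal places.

1.450920

Leading term ∝ h^4; use weight 16 = 2^4.
2^4 × A(h/2) = 23.2212580192; minus A(h) gives 21.7637998025.
Divide by 2^4 − 1 = 15.
So the Richardson estimate is 1.4509199868.
Shift from A(h/2): −0.0004086394.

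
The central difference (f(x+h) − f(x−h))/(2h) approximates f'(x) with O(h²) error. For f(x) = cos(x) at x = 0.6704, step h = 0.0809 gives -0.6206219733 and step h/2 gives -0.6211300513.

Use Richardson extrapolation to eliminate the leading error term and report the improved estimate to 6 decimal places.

-0.621299

Order 2 gives 2^r = 4 and 2^r − 1 = 3.
4×(-0.6211300513) = -2.4845202052; subtract (-0.6206219733) → -1.8638982319
Divide by 2^2 − 1 = 3.
Extrapolated: (-1.8638982319) / 3 = -0.6212994106
Shift from A(h/2): −0.0001693593.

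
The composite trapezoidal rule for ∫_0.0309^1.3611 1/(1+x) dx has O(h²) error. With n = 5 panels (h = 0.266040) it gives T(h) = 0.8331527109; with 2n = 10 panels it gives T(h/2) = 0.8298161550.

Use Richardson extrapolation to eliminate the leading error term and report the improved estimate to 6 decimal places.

r = 2: numerator weight 4, denominator 3.
4×0.8298161550 = 3.3192646200; subtract 0.8331527109 → 2.4861119091
Denominator 4 − 1 = 3.
So the Richardson estimate is 0.8287039697.
Correction |R − A(h/2)| = 1.112e-03; gap |A(h/2) − A(h)| = 3.337e-03.

0.828704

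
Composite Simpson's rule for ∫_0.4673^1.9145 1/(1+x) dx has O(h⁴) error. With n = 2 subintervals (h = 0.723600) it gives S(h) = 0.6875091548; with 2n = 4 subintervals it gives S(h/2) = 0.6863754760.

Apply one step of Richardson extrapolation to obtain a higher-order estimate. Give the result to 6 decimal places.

Error is O(h^4); halving h shrinks it by 2^4 = 16.
2^4×A(h/2) = 10.9820076160; minus A(h) gives 10.2944984612.
Divide by 2^4 − 1 = 15.
So the Richardson estimate is 0.6862998974.
Gap between inputs: 1.134e-03; correction applied: −0.0000755786.

0.686300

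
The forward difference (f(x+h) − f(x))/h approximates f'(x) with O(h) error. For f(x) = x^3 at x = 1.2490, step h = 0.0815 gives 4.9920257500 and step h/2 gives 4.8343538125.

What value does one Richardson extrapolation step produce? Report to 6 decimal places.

The method has order 1: 2^1 = 2.
2^1*A(h/2) = 9.6687076250; minus A(h) gives 4.6766818750.
R = 4.6766818750/1 = 4.6766818750

4.676682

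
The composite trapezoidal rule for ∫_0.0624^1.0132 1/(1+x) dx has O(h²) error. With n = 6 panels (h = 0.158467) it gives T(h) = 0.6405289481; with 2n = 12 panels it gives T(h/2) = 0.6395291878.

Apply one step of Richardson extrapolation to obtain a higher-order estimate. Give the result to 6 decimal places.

0.639196

The method has order 2: 2^2 = 4.
4·0.6395291878 − 0.6405289481 = 1.9175878031
Denominator 4 − 1 = 3.
(4·0.6395291878 − 0.6405289481)/(4 − 1) = 0.6391959344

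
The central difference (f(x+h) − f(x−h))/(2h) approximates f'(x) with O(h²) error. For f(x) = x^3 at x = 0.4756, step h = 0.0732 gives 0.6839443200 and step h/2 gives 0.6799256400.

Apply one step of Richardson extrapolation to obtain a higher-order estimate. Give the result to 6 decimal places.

Order 2 gives 2^r = 4 and 2^r − 1 = 3.
4·0.6799256400 = 2.7197025600; subtract 0.6839443200 → 2.0357582400
(4·0.6799256400 − 0.6839443200)/(4 − 1) = 0.6785860800

0.678586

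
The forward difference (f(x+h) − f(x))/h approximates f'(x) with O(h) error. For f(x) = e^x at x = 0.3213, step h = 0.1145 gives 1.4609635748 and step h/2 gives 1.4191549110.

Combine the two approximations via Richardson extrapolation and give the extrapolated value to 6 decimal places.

The method has order 1: 2^1 = 2.
2*1.4191549110 − 1.4609635748 = 1.3773462472
Extrapolated: 1.3773462472 / 1 = 1.3773462472

1.377346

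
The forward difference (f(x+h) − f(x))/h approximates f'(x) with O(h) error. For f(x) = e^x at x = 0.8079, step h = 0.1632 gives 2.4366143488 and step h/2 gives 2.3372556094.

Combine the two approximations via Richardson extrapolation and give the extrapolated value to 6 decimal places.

2.237897

r = 1, so 2^r = 2.
Difference of the inputs: 2.3372556094 − 2.4366143488 = -0.0993587394
Divide by 2^1 − 1 = 1: (-0.0993587394)/1 = -0.0993587394
R = A(h/2) + (A(h/2) − A(h))/1 = 2.3372556094 − 0.0993587394 = 2.2378968700
Gap between inputs: 9.936e-02; correction applied: −0.0993587394.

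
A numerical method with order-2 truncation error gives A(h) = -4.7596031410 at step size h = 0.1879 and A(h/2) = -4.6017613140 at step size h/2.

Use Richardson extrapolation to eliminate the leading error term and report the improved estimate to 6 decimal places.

-4.549147

The method has order 2: 2^2 = 4.
4×(-4.6017613140) = -18.4070452560; subtract (-4.7596031410) → -13.6474421150
R = (-13.6474421150)/3 = -4.5491473717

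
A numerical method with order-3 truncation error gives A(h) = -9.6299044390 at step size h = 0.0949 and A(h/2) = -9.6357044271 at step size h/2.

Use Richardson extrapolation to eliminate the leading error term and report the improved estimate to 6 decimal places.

Error is O(h^3); halving h shrinks it by 2^3 = 8.
8×(-9.6357044271) = -77.0856354168; subtract (-9.6299044390) → -67.4557309778
(8×(-9.6357044271) − (-9.6299044390))/(8 − 1) = -9.6365329968
Shift from A(h/2): −0.0008285697.

-9.636533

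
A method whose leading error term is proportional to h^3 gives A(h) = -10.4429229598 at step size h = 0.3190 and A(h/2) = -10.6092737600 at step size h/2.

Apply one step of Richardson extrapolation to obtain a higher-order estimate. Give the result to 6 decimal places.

Error is O(h^3); halving h shrinks it by 2^3 = 8.
A(h/2) − A(h) = -10.6092737600 − (-10.4429229598) = -0.1663508002
Divide by 2^3 − 1 = 7: (-0.1663508002)/7 = -0.0237644000
R = A(h/2) + (A(h/2) − A(h))/7 = -10.6092737600 − 0.0237644000 = -10.6330381600
Shift from A(h/2): −0.0237644000.

-10.633038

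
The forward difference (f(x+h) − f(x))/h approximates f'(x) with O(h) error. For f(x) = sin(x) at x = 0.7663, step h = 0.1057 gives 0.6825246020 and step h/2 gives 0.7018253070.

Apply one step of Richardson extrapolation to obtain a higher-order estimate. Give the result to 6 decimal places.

Method order is 1; weight 2^1 = 2.
Numerator 2 × A(h/2) − A(h) = 2 × 0.7018253070 − 0.6825246020 = 0.7211260120
Divide by 2^1 − 1 = 1.
(2 × 0.7018253070 − 0.6825246020)/(2 − 1) = 0.7211260120

0.721126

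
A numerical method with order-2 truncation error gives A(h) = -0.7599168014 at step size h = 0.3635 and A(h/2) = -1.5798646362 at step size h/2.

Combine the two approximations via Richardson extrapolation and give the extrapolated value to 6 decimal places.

Error is O(h^2); halving h shrinks it by 2^2 = 4.
Numerator 4×A(h/2) − A(h) = 4×(-1.5798646362) − (-0.7599168014) = -5.5595417434
(4×(-1.5798646362) − (-0.7599168014))/(4 − 1) = -1.8531805811
Gap between inputs: 8.199e-01; correction applied: −0.2733159449.

-1.853181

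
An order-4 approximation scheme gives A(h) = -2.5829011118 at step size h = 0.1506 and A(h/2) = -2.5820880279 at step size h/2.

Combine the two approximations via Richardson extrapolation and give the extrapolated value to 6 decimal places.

Order 4 gives 2^r = 16 and 2^r − 1 = 15.
Numerator 16*A(h/2) − A(h) = 16*(-2.5820880279) − (-2.5829011118) = -38.7305073346
Denominator 16 − 1 = 15.
Extrapolated: (-38.7305073346) / 15 = -2.5820338223

-2.582034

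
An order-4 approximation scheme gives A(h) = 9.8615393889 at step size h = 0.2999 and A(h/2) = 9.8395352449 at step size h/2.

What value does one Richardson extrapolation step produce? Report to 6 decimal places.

r = 4, so 2^r = 16.
Difference of the inputs: 9.8395352449 − 9.8615393889 = -0.0220041440
Divide by 2^4 − 1 = 15: (-0.0220041440)/15 = -0.0014669429
R = 9.8395352449 − 0.0014669429 = 9.8380683020

9.838068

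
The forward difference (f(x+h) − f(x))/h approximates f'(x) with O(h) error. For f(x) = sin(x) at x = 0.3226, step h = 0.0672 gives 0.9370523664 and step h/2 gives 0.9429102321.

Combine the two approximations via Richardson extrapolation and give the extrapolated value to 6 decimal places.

0.948768

Leading term ∝ h^1; use weight 2 = 2^1.
Numerator 2*A(h/2) − A(h) = 2*0.9429102321 − 0.9370523664 = 0.9487680978
Extrapolated: 0.9487680978 / 1 = 0.9487680978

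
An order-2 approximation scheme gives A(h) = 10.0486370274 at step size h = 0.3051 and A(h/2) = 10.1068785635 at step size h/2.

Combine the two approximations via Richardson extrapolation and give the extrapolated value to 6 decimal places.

Leading term ∝ h^2; use weight 4 = 2^2.
4×10.1068785635 = 40.4275142540; subtract 10.0486370274 → 30.3788772266
Denominator 4 − 1 = 3.
So the Richardson estimate is 10.1262924089.

10.126292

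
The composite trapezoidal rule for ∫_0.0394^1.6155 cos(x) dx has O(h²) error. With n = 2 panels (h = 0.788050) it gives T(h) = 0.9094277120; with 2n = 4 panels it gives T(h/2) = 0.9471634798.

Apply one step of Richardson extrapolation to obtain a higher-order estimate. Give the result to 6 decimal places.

Method order is 2; weight 2^2 = 4.
A(h/2) − A(h) = 0.9471634798 − 0.9094277120 = 0.0377357678
Correction (A(h/2) − A(h))/(4 − 1) = 0.0377357678/3 = 0.0125785893
R = 0.9471634798 + 0.0125785893 = 0.9597420691

0.959742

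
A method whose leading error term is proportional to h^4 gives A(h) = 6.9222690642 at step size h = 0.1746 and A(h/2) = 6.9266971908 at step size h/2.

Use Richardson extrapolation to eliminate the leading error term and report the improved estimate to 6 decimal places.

6.926992

The method has order 4: 2^4 = 16.
Weighted: 110.8271550528 − 6.9222690642 = 103.9048859886
Extrapolated: 103.9048859886 / 15 = 6.9269923992
Shift from A(h/2): +0.0002952084.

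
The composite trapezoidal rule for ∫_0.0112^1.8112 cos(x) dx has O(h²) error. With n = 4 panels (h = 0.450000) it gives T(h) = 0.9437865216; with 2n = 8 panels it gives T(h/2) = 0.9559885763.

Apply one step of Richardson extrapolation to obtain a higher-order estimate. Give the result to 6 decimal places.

0.960056

Error is O(h^2); halving h shrinks it by 2^2 = 4.
A(h/2) − A(h) = 0.9559885763 − 0.9437865216 = 0.0122020547
Correction (A(h/2) − A(h))/(4 − 1) = 0.0122020547/3 = 0.0040673516
R = A(h/2) + (A(h/2) − A(h))/3 = 0.9559885763 + 0.0040673516 = 0.9600559279
Correction |R − A(h/2)| = 4.067e-03; gap |A(h/2) − A(h)| = 1.220e-02.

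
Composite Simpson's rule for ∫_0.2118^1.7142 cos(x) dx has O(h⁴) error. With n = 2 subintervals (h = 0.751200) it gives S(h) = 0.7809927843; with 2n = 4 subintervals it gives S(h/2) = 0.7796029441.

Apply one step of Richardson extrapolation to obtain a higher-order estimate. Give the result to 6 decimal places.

Order 4 gives 2^r = 16 and 2^r − 1 = 15.
Weighted: 12.4736471056 − 0.7809927843 = 11.6926543213
Denominator 16 − 1 = 15.
(16·0.7796029441 − 0.7809927843)/(16 − 1) = 0.7795102881

0.779510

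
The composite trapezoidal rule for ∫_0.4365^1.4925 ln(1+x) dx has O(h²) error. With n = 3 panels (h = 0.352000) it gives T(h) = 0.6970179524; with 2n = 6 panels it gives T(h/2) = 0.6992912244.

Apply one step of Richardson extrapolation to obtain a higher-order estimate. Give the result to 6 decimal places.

0.700049

Order 2 gives 2^r = 4 and 2^r − 1 = 3.
4 × 0.6992912244 = 2.7971648976; 2.7971648976 − 0.6970179524 = 2.1001469452
2.1001469452 ÷ 3 = 0.7000489817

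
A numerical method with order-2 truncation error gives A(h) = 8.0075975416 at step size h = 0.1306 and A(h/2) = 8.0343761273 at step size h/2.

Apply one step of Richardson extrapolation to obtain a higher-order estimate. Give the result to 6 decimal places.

With r = 2 the leading error scales as h^2, so the weight is 2^2 = 4.
4×8.0343761273 = 32.1375045092; 32.1375045092 − 8.0075975416 = 24.1299069676
24.1299069676 ÷ 3 = 8.0433023225
Shift from A(h/2): +0.0089261952.

8.043302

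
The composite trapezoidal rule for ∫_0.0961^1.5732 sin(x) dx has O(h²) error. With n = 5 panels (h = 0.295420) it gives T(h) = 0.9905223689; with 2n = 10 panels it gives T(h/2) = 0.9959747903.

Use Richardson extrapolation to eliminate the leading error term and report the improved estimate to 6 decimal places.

Leading term ∝ h^2; use weight 4 = 2^2.
Difference of the inputs: 0.9959747903 − 0.9905223689 = 0.0054524214
Divide by 2^2 − 1 = 3: 0.0054524214/3 = 0.0018174738
R = A(h/2) + (A(h/2) − A(h))/3 = 0.9959747903 + 0.0018174738 = 0.9977922641

0.997792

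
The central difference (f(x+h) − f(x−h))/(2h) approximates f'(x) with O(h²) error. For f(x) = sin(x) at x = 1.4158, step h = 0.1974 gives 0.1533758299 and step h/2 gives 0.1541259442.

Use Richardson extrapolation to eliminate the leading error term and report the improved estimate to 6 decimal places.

0.154376

Order 2 gives 2^r = 4 and 2^r − 1 = 3.
4·0.1541259442 − 0.1533758299 = 0.4631279469
Divide by 2^2 − 1 = 3.
So the Richardson estimate is 0.1543759823.
Shift from A(h/2): +0.0002500381.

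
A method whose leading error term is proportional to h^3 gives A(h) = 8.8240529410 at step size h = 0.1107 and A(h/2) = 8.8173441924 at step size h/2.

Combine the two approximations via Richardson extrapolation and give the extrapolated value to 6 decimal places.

8.816386

Error is O(h^3); halving h shrinks it by 2^3 = 8.
A(h/2) − A(h) = 8.8173441924 − 8.8240529410 = -0.0067087486
Divide by 2^3 − 1 = 7: (-0.0067087486)/7 = -0.0009583927
R = 8.8173441924 − 0.0009583927 = 8.8163857997
Gap between inputs: 6.709e-03; correction applied: −0.0009583927.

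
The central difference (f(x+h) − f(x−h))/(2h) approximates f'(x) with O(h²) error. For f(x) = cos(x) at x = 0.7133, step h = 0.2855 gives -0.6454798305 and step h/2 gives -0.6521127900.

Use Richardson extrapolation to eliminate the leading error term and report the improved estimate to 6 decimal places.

r = 2, so 2^r = 4.
Numerator 4·A(h/2) − A(h) = 4·(-0.6521127900) − (-0.6454798305) = -1.9629713295
Extrapolated: (-1.9629713295) / 3 = -0.6543237765

-0.654324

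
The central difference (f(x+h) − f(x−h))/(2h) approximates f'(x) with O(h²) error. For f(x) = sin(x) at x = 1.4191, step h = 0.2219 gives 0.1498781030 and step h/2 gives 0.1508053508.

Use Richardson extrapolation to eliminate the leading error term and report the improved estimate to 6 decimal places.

Error is O(h^2); halving h shrinks it by 2^2 = 4.
Top: 4(0.1508053508) − (0.1498781030) = 0.4533433002
(4 × 0.1508053508 − 0.1498781030)/(4 − 1) = 0.1511144334
Correction |R − A(h/2)| = 3.091e-04; gap |A(h/2) − A(h)| = 9.272e-04.

0.151114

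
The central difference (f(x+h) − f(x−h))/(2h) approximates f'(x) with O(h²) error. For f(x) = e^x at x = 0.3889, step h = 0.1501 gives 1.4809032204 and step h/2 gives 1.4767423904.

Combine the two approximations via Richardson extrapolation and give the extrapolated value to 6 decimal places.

1.475355

r = 2: numerator weight 4, denominator 3.
Numerator 4*A(h/2) − A(h) = 4*1.4767423904 − 1.4809032204 = 4.4260663412
4.4260663412 ÷ 3 = 1.4753554471
Gap between inputs: 4.161e-03; correction applied: −0.0013869433.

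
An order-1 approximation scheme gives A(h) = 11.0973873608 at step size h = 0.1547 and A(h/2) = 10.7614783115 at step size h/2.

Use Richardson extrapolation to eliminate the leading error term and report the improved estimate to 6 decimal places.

With r = 1 the leading error scales as h^1, so the weight is 2^1 = 2.
2·10.7614783115 − 11.0973873608 = 10.4255692622
Denominator 2 − 1 = 1.
10.4255692622 ÷ 1 = 10.4255692622
Gap between inputs: 3.359e-01; correction applied: −0.3359090493.

10.425569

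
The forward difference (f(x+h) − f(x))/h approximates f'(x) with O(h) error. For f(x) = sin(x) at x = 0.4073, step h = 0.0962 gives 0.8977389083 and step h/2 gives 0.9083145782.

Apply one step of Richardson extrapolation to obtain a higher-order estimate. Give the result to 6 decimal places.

The method has order 1: 2^1 = 2.
Numerator 2·A(h/2) − A(h) = 2·0.9083145782 − 0.8977389083 = 0.9188902481
Divide by 2^1 − 1 = 1.
Extrapolated: 0.9188902481 / 1 = 0.9188902481
Gap between inputs: 1.058e-02; correction applied: +0.0105756699.

0.918890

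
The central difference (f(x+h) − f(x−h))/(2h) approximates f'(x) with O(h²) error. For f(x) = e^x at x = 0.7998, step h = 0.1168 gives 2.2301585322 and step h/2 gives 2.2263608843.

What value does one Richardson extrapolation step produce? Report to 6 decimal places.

2.225095

The method has order 2: 2^2 = 4.
Numerator 4×A(h/2) − A(h) = 4×2.2263608843 − 2.2301585322 = 6.6752850050
Denominator 4 − 1 = 3.
Result: 2.2250950017
Gap between inputs: 3.798e-03; correction applied: −0.0012658826.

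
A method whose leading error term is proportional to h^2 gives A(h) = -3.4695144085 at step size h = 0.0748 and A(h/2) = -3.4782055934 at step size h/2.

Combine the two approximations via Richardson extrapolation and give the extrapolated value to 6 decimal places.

-3.481103

Error is O(h^2); halving h shrinks it by 2^2 = 4.
Difference of the inputs: -3.4782055934 − (-3.4695144085) = -0.0086911849
Divide by 2^2 − 1 = 3: (-0.0086911849)/3 = -0.0028970616
R = A(h/2) + (A(h/2) − A(h))/3 = -3.4782055934 − 0.0028970616 = -3.4811026550
Shift from A(h/2): −0.0028970616.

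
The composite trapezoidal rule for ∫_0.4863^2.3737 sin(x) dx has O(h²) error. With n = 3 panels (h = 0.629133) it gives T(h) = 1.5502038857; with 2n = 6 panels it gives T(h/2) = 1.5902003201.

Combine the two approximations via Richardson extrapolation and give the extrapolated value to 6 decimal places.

1.603532

r = 2: numerator weight 4, denominator 3.
4*1.5902003201 − 1.5502038857 = 4.8105973947
Divide by 2^2 − 1 = 3.
(4*1.5902003201 − 1.5502038857)/(4 − 1) = 1.6035324649
Correction |R − A(h/2)| = 1.333e-02; gap |A(h/2) − A(h)| = 4.000e-02.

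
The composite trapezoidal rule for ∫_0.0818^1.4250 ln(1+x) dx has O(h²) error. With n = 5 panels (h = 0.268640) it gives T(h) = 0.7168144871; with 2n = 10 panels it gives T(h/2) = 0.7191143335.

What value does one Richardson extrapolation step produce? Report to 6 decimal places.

0.719881

The method has order 2: 2^2 = 4.
Top: 4(0.7191143335) − (0.7168144871) = 2.1596428469
Divide by 2^2 − 1 = 3.
2.1596428469 ÷ 3 = 0.7198809490
Correction |R − A(h/2)| = 7.666e-04; gap |A(h/2) − A(h)| = 2.300e-03.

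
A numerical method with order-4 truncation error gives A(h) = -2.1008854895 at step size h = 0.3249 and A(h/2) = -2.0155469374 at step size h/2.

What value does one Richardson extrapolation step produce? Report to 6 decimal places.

Error is O(h^4); halving h shrinks it by 2^4 = 16.
Numerator 16×A(h/2) − A(h) = 16×(-2.0155469374) − (-2.1008854895) = -30.1478655089
Divide by 2^4 − 1 = 15.
(16×(-2.0155469374) − (-2.1008854895))/(16 − 1) = -2.0098577006
Gap between inputs: 8.534e-02; correction applied: +0.0056892368.

-2.009858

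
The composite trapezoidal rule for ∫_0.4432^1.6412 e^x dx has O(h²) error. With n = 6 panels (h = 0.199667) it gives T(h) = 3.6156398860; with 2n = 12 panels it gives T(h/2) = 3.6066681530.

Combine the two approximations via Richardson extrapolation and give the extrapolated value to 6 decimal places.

Method order is 2; weight 2^2 = 4.
Difference of the inputs: 3.6066681530 − 3.6156398860 = -0.0089717330
Correction (A(h/2) − A(h))/(4 − 1) = (-0.0089717330)/3 = -0.0029905777
R = 3.6066681530 − 0.0029905777 = 3.6036775753
Correction |R − A(h/2)| = 2.991e-03; gap |A(h/2) − A(h)| = 8.972e-03.

3.603678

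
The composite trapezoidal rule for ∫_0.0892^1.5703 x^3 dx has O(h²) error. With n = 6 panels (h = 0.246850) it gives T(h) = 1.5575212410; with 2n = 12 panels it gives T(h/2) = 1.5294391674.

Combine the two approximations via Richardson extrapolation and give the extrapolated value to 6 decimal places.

Method order is 2; weight 2^2 = 4.
2^2×A(h/2) = 6.1177566696; minus A(h) gives 4.5602354286.
Denominator 4 − 1 = 3.
So the Richardson estimate is 1.5200784762.

1.520078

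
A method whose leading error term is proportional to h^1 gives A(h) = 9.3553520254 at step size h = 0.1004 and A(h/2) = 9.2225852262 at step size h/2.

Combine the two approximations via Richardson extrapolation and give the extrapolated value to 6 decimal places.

9.089818

r = 1, so 2^r = 2.
2·9.2225852262 = 18.4451704524; 18.4451704524 − 9.3553520254 = 9.0898184270
Extrapolated: 9.0898184270 / 1 = 9.0898184270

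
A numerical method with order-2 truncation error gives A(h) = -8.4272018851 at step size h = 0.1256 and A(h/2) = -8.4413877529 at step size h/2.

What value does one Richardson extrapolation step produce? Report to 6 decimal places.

r = 2: numerator weight 4, denominator 3.
4×(-8.4413877529) = -33.7655510116; subtract (-8.4272018851) → -25.3383491265
(-25.3383491265) ÷ 3 = -8.4461163755
Correction |R − A(h/2)| = 4.729e-03; gap |A(h/2) − A(h)| = 1.419e-02.

-8.446116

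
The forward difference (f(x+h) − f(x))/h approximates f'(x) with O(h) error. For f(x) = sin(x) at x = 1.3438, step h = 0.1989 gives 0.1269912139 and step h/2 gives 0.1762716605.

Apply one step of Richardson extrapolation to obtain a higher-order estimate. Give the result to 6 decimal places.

Order 1 gives 2^r = 2 and 2^r − 1 = 1.
Top: 2(0.1762716605) − (0.1269912139) = 0.2255521071
(2×0.1762716605 − 0.1269912139)/(2 − 1) = 0.2255521071
Gap between inputs: 4.928e-02; correction applied: +0.0492804466.

0.225552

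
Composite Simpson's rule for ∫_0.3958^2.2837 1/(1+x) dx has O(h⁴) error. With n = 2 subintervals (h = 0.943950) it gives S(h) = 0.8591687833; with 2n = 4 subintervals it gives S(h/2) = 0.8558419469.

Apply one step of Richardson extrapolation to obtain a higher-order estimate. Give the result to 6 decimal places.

r = 4: numerator weight 16, denominator 15.
16 × 0.8558419469 = 13.6934711504; subtract 0.8591687833 → 12.8343023671
Denominator 16 − 1 = 15.
R = 12.8343023671/15 = 0.8556201578

0.855620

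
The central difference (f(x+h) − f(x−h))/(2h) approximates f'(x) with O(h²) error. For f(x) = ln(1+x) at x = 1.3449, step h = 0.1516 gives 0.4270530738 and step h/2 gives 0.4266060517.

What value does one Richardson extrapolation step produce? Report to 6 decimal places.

0.426457

Order 2 gives 2^r = 4 and 2^r − 1 = 3.
4*0.4266060517 = 1.7064242068; subtract 0.4270530738 → 1.2793711330
R = 1.2793711330/3 = 0.4264570443
Correction |R − A(h/2)| = 1.490e-04; gap |A(h/2) − A(h)| = 4.470e-04.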